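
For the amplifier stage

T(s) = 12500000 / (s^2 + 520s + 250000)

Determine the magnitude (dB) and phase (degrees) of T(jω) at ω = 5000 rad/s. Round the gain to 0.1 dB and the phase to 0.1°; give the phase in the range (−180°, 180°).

-6.0 dB, -174.0°

At s = jω = j5000:
quadratic: (j5000)² + 520·j5000 + 250000 = -24750000 + j2600000 → |·| ≈ 2.4886e+07, ∠ ≈ 174.00°
|T| = 12500000 / 2.4886e+07 ≈ 0.50229
Gain = 20 log₁₀(0.50229) ≈ -5.98 dB
∠T = 0.00° − 174.00° = -174.00°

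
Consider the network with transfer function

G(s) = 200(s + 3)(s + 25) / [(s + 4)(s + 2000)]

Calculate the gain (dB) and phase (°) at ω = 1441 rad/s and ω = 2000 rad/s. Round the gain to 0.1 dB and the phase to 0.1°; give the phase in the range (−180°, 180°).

At s = jω = j1441:
zero (s+3): 3 + j1441 → |·| = √(3²+1441²) = √2076490 ≈ 1441, ∠ = arctan(1441/3) ≈ 89.88°
zero (s+25): 25 + j1441 → |·| = √(25²+1441²) = √2077106 ≈ 1441.2, ∠ = arctan(1441/25) ≈ 89.01°
pole (s+4): 4 + j1441 → |·| = √(4²+1441²) = √2076497 ≈ 1441, ∠ = arctan(1441/4) ≈ 89.84°
pole (s+2000): 2000 + j1441 → |·| = √(2000²+1441²) = √6076481 ≈ 2465.1, ∠ = arctan(1441/2000) ≈ 35.77°
|G| = 200 · 2.0768e+06 / 3.5522e+06 ≈ 116.93
Gain = 20 log₁₀(116.93) ≈ 41.36 dB
∠G = 178.89° − 125.61° = 53.28°

At s = jω = j2000:
zero (s+3): 3 + j2000 → |·| = √(3²+2000²) = √4000009 ≈ 2000, ∠ = arctan(2000/3) ≈ 89.91°
zero (s+25): 25 + j2000 → |·| = √(25²+2000²) = √4000625 ≈ 2000.2, ∠ = arctan(2000/25) ≈ 89.28°
pole (s+4): 4 + j2000 → |·| = √(4²+2000²) = √4000016 ≈ 2000, ∠ = arctan(2000/4) ≈ 89.89°
pole (s+2000): 2000 + j2000 → |·| = √(2000²+2000²) = √8000000 ≈ 2828.4, ∠ = arctan(2000/2000) ≈ 45.00°
|G| = 200 · 4.0004e+06 / 5.6568e+06 ≈ 141.44
Gain = 20 log₁₀(141.44) ≈ 43.01 dB
∠G = 179.19° − 134.89° = 44.30°

ω = 1441: 41.4 dB, 53.3°; ω = 2000: 43.0 dB, 44.3°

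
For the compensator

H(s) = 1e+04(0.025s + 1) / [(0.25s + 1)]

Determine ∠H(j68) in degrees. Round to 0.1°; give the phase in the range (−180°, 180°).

-27.1°

At ω = 68 rad/s:
zero (1 + j68·0.025) = 1 + j1.7 → |·| ≈ 1.9723, ∠ ≈ 59.53°
pole (1 + j68·0.25) = 1 + j17 → |·| ≈ 17.029, ∠ ≈ 86.63°
∠H = (59.53°) − (86.63°) = -27.10°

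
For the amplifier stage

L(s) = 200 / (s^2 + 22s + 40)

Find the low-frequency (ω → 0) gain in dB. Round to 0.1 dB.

14.0 dB

L(0) = 200 / 40 = 5
20 log₁₀(5) ≈ 13.98 dB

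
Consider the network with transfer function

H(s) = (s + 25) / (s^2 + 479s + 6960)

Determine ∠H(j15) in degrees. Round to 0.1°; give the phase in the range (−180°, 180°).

-15.9°

Substitute s = j15:
Numerator: (j15) + 25 = 25 + j15
Denominator: (j15)^2 + 479(j15) + 6960 = 6735 + j7185
|N| = √(25² + 15²) ≈ 29.155, ∠N ≈ 30.96°
|D| = √(6735² + 7185²) ≈ 9848.1, ∠D ≈ 46.85°
∠H = 30.96° − 46.85° = -15.89°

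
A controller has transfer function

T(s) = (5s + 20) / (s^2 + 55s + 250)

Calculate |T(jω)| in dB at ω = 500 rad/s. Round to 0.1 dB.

-40.0 dB

Substitute s = j500:
Numerator: 5(j500) + 20 = 20 + j2500
Denominator: (j500)^2 + 55(j500) + 250 = -249750 + j27500
|N| = √(20² + 2500²) ≈ 2500.1, ∠N ≈ 89.54°
|D| = √(249750² + 27500²) ≈ 2.5126e+05, ∠D ≈ 173.72°
|T| = 2500.1 / 2.5126e+05 ≈ 0.0099503
Gain = 20 log₁₀(0.0099503) ≈ -40.04 dB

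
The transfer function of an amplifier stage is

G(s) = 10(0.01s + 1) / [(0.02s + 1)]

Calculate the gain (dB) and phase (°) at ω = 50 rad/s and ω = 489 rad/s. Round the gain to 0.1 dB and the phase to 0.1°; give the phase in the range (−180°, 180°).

At ω = 50 rad/s:
zero (1 + j50·0.01) = 1 + j0.5 → |·| ≈ 1.118, ∠ ≈ 26.57°
pole (1 + j50·0.02) = 1 + j1 → |·| ≈ 1.4142, ∠ ≈ 45.00°
|G| = 10 · 1.118 / (1.4142) ≈ 7.9055
Gain = 20 log₁₀(7.9055) ≈ 17.96 dB
∠G = (26.57°) − (45.00°) = -18.43°

At ω = 489 rad/s:
zero (1 + j489·0.01) = 1 + j4.89 → |·| ≈ 4.9912, ∠ ≈ 78.44°
pole (1 + j489·0.02) = 1 + j9.78 → |·| ≈ 9.831, ∠ ≈ 84.16°
|G| = 10 · 4.9912 / (9.831) ≈ 5.077
Gain = 20 log₁₀(5.077) ≈ 14.11 dB
∠G = (78.44°) − (84.16°) = -5.72°

ω = 50: 18.0 dB, -18.4°; ω = 489: 14.1 dB, -5.7°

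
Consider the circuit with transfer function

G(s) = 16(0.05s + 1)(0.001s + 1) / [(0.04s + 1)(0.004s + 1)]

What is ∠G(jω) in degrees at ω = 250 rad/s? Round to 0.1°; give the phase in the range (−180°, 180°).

-29.8°

At ω = 250 rad/s:
zero (1 + j250·0.05) = 1 + j12.5 → |·| ≈ 12.54, ∠ ≈ 85.43°
zero (1 + j250·0.001) = 1 + j0.25 → |·| ≈ 1.0308, ∠ ≈ 14.04°
pole (1 + j250·0.04) = 1 + j10 → |·| ≈ 10.05, ∠ ≈ 84.29°
pole (1 + j250·0.004) = 1 + j1 → |·| ≈ 1.4142, ∠ ≈ 45.00°
∠G = (85.43° + 14.04°) − (84.29° + 45.00°) = -29.82°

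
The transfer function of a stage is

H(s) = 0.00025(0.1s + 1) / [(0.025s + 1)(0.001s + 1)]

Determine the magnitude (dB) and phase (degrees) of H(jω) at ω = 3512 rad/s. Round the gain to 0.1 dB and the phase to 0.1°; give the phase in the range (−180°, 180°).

-71.3 dB, -73.6°

At ω = 3512 rad/s:
zero (1 + j3512·0.1) = 1 + j351.2 → |·| ≈ 351.2, ∠ ≈ 89.84°
pole (1 + j3512·0.025) = 1 + j87.8 → |·| ≈ 87.806, ∠ ≈ 89.35°
pole (1 + j3512·0.001) = 1 + j3.512 → |·| ≈ 3.6516, ∠ ≈ 74.11°
|H| = 0.00025 · 351.2 / (87.806 · 3.6516) ≈ 0.00027383
Gain = 20 log₁₀(0.00027383) ≈ -71.25 dB
∠H = (89.84°) − (89.35° + 74.11°) = -73.62°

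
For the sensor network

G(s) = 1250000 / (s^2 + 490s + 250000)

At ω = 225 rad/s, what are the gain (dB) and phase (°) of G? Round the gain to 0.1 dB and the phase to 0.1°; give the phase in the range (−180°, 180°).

14.8 dB, -28.9°

At s = jω = j225:
quadratic: (j225)² + 490·j225 + 250000 = 199375 + j110250 → |·| ≈ 2.2783e+05, ∠ ≈ 28.94°
|G| = 1250000 / 2.2783e+05 ≈ 5.4865
Gain = 20 log₁₀(5.4865) ≈ 14.79 dB
∠G = 0.00° − 28.94° = -28.94°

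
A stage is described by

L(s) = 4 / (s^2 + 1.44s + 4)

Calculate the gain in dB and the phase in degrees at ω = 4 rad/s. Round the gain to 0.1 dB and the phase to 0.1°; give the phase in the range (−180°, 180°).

-10.4 dB, -154.4°

At s = jω = j4:
quadratic: (j4)² + 1.44·j4 + 4 = -12 + j5.76 → |·| ≈ 13.311, ∠ ≈ 154.36°
|L| = 4 / 13.311 ≈ 0.3005
Gain = 20 log₁₀(0.3005) ≈ -10.44 dB
∠L = 0.00° − 154.36° = -154.36°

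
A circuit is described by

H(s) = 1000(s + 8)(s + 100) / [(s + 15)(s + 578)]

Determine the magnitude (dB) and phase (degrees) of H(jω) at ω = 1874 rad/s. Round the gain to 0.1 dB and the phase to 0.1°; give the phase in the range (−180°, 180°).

At s = jω = j1874:
zero (s+8): 8 + j1874 → |·| = √(8²+1874²) = √3511940 ≈ 1874, ∠ = arctan(1874/8) ≈ 89.76°
zero (s+100): 100 + j1874 → |·| = √(100²+1874²) = √3521876 ≈ 1876.7, ∠ = arctan(1874/100) ≈ 86.95°
pole (s+15): 15 + j1874 → |·| = √(15²+1874²) = √3512101 ≈ 1874.1, ∠ = arctan(1874/15) ≈ 89.54°
pole (s+578): 578 + j1874 → |·| = √(578²+1874²) = √3845960 ≈ 1961.1, ∠ = arctan(1874/578) ≈ 72.86°
|H| = 1000 · 3.5169e+06 / 3.6753e+06 ≈ 956.9
Gain = 20 log₁₀(956.9) ≈ 59.62 dB
∠H = 176.71° − 162.40° = 14.31°

59.6 dB, 14.3°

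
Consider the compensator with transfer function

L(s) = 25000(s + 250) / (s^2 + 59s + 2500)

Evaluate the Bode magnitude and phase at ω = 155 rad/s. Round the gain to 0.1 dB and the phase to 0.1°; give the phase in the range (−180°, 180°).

At s = jω = j155:
zero (s+250): 250 + j155 → |·| = √(250²+155²) = √86525 ≈ 294.15, ∠ = arctan(155/250) ≈ 31.80°
quadratic: (j155)² + 59·j155 + 2500 = -21525 + j9145 → |·| ≈ 23387, ∠ ≈ 156.98°
|L| = 25000 · 294.15 / 23387 ≈ 314.44
Gain = 20 log₁₀(314.44) ≈ 49.95 dB
∠L = 31.80° − 156.98° = -125.18°

50.0 dB, -125.2°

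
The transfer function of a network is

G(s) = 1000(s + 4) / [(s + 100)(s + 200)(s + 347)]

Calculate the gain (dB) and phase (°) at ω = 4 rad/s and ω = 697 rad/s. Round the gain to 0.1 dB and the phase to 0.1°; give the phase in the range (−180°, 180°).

At s = jω = j4:
zero (s+4): 4 + j4 → |·| = √(4²+4²) = √32 ≈ 5.6569, ∠ = arctan(4/4) ≈ 45.00°
pole (s+100): 100 + j4 → |·| = √(100²+4²) = √10016 ≈ 100.08, ∠ = arctan(4/100) ≈ 2.29°
pole (s+200): 200 + j4 → |·| = √(200²+4²) = √40016 ≈ 200.04, ∠ = arctan(4/200) ≈ 1.15°
pole (s+347): 347 + j4 → |·| = √(347²+4²) = √120425 ≈ 347.02, ∠ = arctan(4/347) ≈ 0.66°
|G| = 1000 · 5.6569 / 6.9473e+06 ≈ 0.00081426
Gain = 20 log₁₀(0.00081426) ≈ -61.78 dB
∠G = 45.00° − 4.10° = 40.90°

At s = jω = j697:
zero (s+4): 4 + j697 → |·| = √(4²+697²) = √485825 ≈ 697.01, ∠ = arctan(697/4) ≈ 89.67°
pole (s+100): 100 + j697 → |·| = √(100²+697²) = √495809 ≈ 704.14, ∠ = arctan(697/100) ≈ 81.84°
pole (s+200): 200 + j697 → |·| = √(200²+697²) = √525809 ≈ 725.13, ∠ = arctan(697/200) ≈ 73.99°
pole (s+347): 347 + j697 → |·| = √(347²+697²) = √606218 ≈ 778.6, ∠ = arctan(697/347) ≈ 63.53°
|G| = 1000 · 697.01 / 3.9755e+08 ≈ 0.0017533
Gain = 20 log₁₀(0.0017533) ≈ -55.12 dB
∠G = 89.67° − 219.36° = -129.69°

ω = 4: -61.8 dB, 40.9°; ω = 697: -55.1 dB, -129.7°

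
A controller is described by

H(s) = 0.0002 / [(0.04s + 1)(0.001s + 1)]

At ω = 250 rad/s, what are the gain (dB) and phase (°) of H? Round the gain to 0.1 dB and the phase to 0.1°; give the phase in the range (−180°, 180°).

At ω = 250 rad/s:
pole (1 + j250·0.04) = 1 + j10 → |·| ≈ 10.05, ∠ ≈ 84.29°
pole (1 + j250·0.001) = 1 + j0.25 → |·| ≈ 1.0308, ∠ ≈ 14.04°
|H| = 0.0002 · 1 / (10.05 · 1.0308) ≈ 1.9306e-05
Gain = 20 log₁₀(1.9306e-05) ≈ -94.29 dB
∠H = (0°) − (84.29° + 14.04°) = -98.33°

-94.3 dB, -98.3°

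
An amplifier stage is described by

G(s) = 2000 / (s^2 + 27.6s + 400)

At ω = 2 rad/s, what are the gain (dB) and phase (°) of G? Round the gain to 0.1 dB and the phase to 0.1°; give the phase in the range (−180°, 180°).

At s = jω = j2:
quadratic: (j2)² + 27.6·j2 + 400 = 396 + j55.2 → |·| ≈ 399.83, ∠ ≈ 7.94°
|G| = 2000 / 399.83 ≈ 5.0021
Gain = 20 log₁₀(5.0021) ≈ 13.98 dB
∠G = 0.00° − 7.94° = -7.94°

14.0 dB, -7.9°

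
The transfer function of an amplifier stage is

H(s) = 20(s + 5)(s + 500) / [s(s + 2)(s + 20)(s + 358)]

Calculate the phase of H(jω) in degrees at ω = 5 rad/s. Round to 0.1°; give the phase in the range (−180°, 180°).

At s = jω = j5:
zero (s+5): 5 + j5 → |·| = √(5²+5²) = √50 ≈ 7.0711, ∠ = arctan(5/5) ≈ 45.00°
zero (s+500): 500 + j5 → |·| = √(500²+5²) = √250025 ≈ 500.02, ∠ = arctan(5/500) ≈ 0.57°
pole (s+2): 2 + j5 → |·| = √(2²+5²) = √29 ≈ 5.3852, ∠ = arctan(5/2) ≈ 68.20°
pole (s+20): 20 + j5 → |·| = √(20²+5²) = √425 ≈ 20.616, ∠ = arctan(5/20) ≈ 14.04°
pole (s+358): 358 + j5 → |·| = √(358²+5²) = √128189 ≈ 358.03, ∠ = arctan(5/358) ≈ 0.80°
pole at origin: |s| = 5, ∠ = 90.00° (in denominator)
∠H = 45.57° − 173.04° = -127.47°

-127.5°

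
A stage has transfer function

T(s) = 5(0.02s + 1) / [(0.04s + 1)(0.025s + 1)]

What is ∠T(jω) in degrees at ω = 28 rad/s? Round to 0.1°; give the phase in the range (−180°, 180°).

-54.0°

At ω = 28 rad/s:
zero (1 + j28·0.02) = 1 + j0.56 → |·| ≈ 1.1461, ∠ ≈ 29.25°
pole (1 + j28·0.04) = 1 + j1.12 → |·| ≈ 1.5015, ∠ ≈ 48.24°
pole (1 + j28·0.025) = 1 + j0.7 → |·| ≈ 1.2207, ∠ ≈ 34.99°
∠T = (29.25°) − (48.24° + 34.99°) = -53.98°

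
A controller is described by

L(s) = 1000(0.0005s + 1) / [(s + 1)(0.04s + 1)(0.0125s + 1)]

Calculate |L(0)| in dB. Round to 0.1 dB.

60.0 dB

L(0) = 1000 · 1 / 1 = 1000
20 log₁₀(1000) ≈ 60.00 dB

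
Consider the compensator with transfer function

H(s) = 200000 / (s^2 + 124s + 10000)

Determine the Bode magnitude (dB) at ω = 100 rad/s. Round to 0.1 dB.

24.2 dB

At s = jω = j100:
quadratic: (j100)² + 124·j100 + 10000 = 0 + j12400 → |·| ≈ 12400, ∠ ≈ 90.00°
|H| = 200000 / 12400 ≈ 16.129
Gain = 20 log₁₀(16.129) ≈ 24.15 dB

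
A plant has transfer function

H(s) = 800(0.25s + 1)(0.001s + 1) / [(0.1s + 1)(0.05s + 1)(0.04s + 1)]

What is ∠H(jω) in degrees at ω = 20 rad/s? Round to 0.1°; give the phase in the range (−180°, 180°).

At ω = 20 rad/s:
zero (1 + j20·0.25) = 1 + j5 → |·| ≈ 5.099, ∠ ≈ 78.69°
zero (1 + j20·0.001) = 1 + j0.02 → |·| ≈ 1.0002, ∠ ≈ 1.15°
pole (1 + j20·0.1) = 1 + j2 → |·| ≈ 2.2361, ∠ ≈ 63.43°
pole (1 + j20·0.05) = 1 + j1 → |·| ≈ 1.4142, ∠ ≈ 45.00°
pole (1 + j20·0.04) = 1 + j0.8 → |·| ≈ 1.2806, ∠ ≈ 38.66°
∠H = (78.69° + 1.15°) − (63.43° + 45.00° + 38.66°) = -67.25°

-67.3°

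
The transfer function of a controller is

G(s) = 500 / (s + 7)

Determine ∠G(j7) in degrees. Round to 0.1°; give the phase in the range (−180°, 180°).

-45.0°

Substitute s = j7:
Numerator: 500 = 500 + j0
Denominator: (j7) + 7 = 7 + j7
|N| = √(500² + 0²) ≈ 500, ∠N ≈ 0.00°
|D| = √(7² + 7²) ≈ 9.8995, ∠D ≈ 45.00°
∠G = 0.00° − 45.00° = -45.00°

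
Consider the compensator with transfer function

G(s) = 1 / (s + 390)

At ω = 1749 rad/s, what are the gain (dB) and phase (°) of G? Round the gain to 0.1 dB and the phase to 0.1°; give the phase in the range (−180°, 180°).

-65.1 dB, -77.4°

Substitute s = j1749:
Numerator: 1 = 1 + j0
Denominator: (j1749) + 390 = 390 + j1749
|N| = √(1² + 0²) ≈ 1, ∠N ≈ 0.00°
|D| = √(390² + 1749²) ≈ 1792, ∠D ≈ 77.43°
|G| = 1 / 1792 ≈ 0.00055804
Gain = 20 log₁₀(0.00055804) ≈ -65.07 dB
∠G = 0.00° − 77.43° = -77.43°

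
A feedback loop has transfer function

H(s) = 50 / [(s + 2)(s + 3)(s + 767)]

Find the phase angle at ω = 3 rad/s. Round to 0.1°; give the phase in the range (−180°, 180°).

At s = jω = j3:
pole (s+2): 2 + j3 → |·| = √(2²+3²) = √13 ≈ 3.6056, ∠ = arctan(3/2) ≈ 56.31°
pole (s+3): 3 + j3 → |·| = √(3²+3²) = √18 ≈ 4.2426, ∠ = arctan(3/3) ≈ 45.00°
pole (s+767): 767 + j3 → |·| = √(767²+3²) = √588298 ≈ 767.01, ∠ = arctan(3/767) ≈ 0.22°
∠H = 0.00° − 101.53° = -101.53°

-101.5°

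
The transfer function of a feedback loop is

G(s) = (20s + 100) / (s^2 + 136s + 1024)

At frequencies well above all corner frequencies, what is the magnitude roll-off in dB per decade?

-20 dB/decade

Each pole contributes −20 dB/decade at high frequency; each zero contributes +20 dB/decade.
Net: 1 zero(s) − 2 pole(s) → -20 dB/decade.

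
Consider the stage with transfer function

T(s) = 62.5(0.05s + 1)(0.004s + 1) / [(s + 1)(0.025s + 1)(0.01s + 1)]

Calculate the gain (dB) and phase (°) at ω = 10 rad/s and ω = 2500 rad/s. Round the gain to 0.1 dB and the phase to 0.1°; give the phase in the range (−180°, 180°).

At ω = 10 rad/s:
zero (1 + j10·0.05) = 1 + j0.5 → |·| ≈ 1.118, ∠ ≈ 26.57°
zero (1 + j10·0.004) = 1 + j0.04 → |·| ≈ 1.0008, ∠ ≈ 2.29°
pole (1 + j10·1) = 1 + j10 → |·| ≈ 10.05, ∠ ≈ 84.29°
pole (1 + j10·0.025) = 1 + j0.25 → |·| ≈ 1.0308, ∠ ≈ 14.04°
pole (1 + j10·0.01) = 1 + j0.1 → |·| ≈ 1.005, ∠ ≈ 5.71°
|T| = 62.5 · 1.118 · 1.0008 / (10.05 · 1.0308 · 1.005) ≈ 6.7168
Gain = 20 log₁₀(6.7168) ≈ 16.54 dB
∠T = (26.57° + 2.29°) − (84.29° + 14.04° + 5.71°) = -75.18°

At ω = 2500 rad/s:
zero (1 + j2500·0.05) = 1 + j125 → |·| ≈ 125, ∠ ≈ 89.54°
zero (1 + j2500·0.004) = 1 + j10 → |·| ≈ 10.05, ∠ ≈ 84.29°
pole (1 + j2500·1) = 1 + j2500 → |·| ≈ 2500, ∠ ≈ 89.98°
pole (1 + j2500·0.025) = 1 + j62.5 → |·| ≈ 62.508, ∠ ≈ 89.08°
pole (1 + j2500·0.01) = 1 + j25 → |·| ≈ 25.02, ∠ ≈ 87.71°
|T| = 62.5 · 125 · 10.05 / (2500 · 62.508 · 25.02) ≈ 0.020081
Gain = 20 log₁₀(0.020081) ≈ -33.94 dB
∠T = (89.54° + 84.29°) − (89.98° + 89.08° + 87.71°) = -92.94°

ω = 10: 16.5 dB, -75.2°; ω = 2500: -33.9 dB, -92.9°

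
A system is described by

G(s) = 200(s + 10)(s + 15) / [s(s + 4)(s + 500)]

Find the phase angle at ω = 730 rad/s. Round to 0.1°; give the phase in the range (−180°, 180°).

-57.2°

At s = jω = j730:
zero (s+10): 10 + j730 → |·| = √(10²+730²) = √533000 ≈ 730.07, ∠ = arctan(730/10) ≈ 89.22°
zero (s+15): 15 + j730 → |·| = √(15²+730²) = √533125 ≈ 730.15, ∠ = arctan(730/15) ≈ 88.82°
pole (s+4): 4 + j730 → |·| = √(4²+730²) = √532916 ≈ 730.01, ∠ = arctan(730/4) ≈ 89.69°
pole (s+500): 500 + j730 → |·| = √(500²+730²) = √782900 ≈ 884.82, ∠ = arctan(730/500) ≈ 55.59°
pole at origin: |s| = 730, ∠ = 90.00° (in denominator)
∠G = 178.04° − 235.28° = -57.24°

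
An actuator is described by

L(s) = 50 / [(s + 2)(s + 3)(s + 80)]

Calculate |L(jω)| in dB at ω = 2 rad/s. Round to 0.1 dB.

-24.3 dB

At s = jω = j2:
pole (s+2): 2 + j2 → |·| = √(2²+2²) = √8 ≈ 2.8284, ∠ = arctan(2/2) ≈ 45.00°
pole (s+3): 3 + j2 → |·| = √(3²+2²) = √13 ≈ 3.6056, ∠ = arctan(2/3) ≈ 33.69°
pole (s+80): 80 + j2 → |·| = √(80²+2²) = √6404 ≈ 80.025, ∠ = arctan(2/80) ≈ 1.43°
|L| = 50 / 816.1 ≈ 0.061267
Gain = 20 log₁₀(0.061267) ≈ -24.26 dB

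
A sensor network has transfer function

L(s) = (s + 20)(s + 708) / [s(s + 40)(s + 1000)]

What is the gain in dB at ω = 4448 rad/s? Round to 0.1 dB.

-73.1 dB

At s = jω = j4448:
zero (s+20): 20 + j4448 → |·| = √(20²+4448²) = √19785104 ≈ 4448, ∠ = arctan(4448/20) ≈ 89.74°
zero (s+708): 708 + j4448 → |·| = √(708²+4448²) = √20285968 ≈ 4504, ∠ = arctan(4448/708) ≈ 80.96°
pole (s+40): 40 + j4448 → |·| = √(40²+4448²) = √19786304 ≈ 4448.2, ∠ = arctan(4448/40) ≈ 89.48°
pole (s+1000): 1000 + j4448 → |·| = √(1000²+4448²) = √20784704 ≈ 4559, ∠ = arctan(4448/1000) ≈ 77.33°
pole at origin: |s| = 4448, ∠ = 90.00° (in denominator)
|L| = 1 · 2.0034e+07 / 9.0203e+10 ≈ 0.0002221
Gain = 20 log₁₀(0.0002221) ≈ -73.07 dB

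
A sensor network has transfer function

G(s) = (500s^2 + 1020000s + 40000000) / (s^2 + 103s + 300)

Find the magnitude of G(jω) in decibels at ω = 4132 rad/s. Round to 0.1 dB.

54.9 dB

Substitute s = j4132:
Numerator: 500(j4132)^2 + 1020000(j4132) + 40000000 = -8496712000 + j4214640000
Denominator: (j4132)^2 + 103(j4132) + 300 = -17073124 + j425596
|N| = √(8496712000² + 4214640000²) ≈ 9.4846e+09, ∠N ≈ 153.62°
|D| = √(17073124² + 425596²) ≈ 1.7078e+07, ∠D ≈ 178.57°
|G| = 9.4846e+09 / 1.7078e+07 ≈ 555.37
Gain = 20 log₁₀(555.37) ≈ 54.89 dB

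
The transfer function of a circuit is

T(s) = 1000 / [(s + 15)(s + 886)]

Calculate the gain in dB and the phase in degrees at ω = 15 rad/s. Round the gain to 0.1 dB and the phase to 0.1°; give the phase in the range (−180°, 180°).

At s = jω = j15:
pole (s+15): 15 + j15 → |·| = √(15²+15²) = √450 ≈ 21.213, ∠ = arctan(15/15) ≈ 45.00°
pole (s+886): 886 + j15 → |·| = √(886²+15²) = √785221 ≈ 886.13, ∠ = arctan(15/886) ≈ 0.97°
|T| = 1000 / 18797 ≈ 0.0532
Gain = 20 log₁₀(0.0532) ≈ -25.48 dB
∠T = 0.00° − 45.97° = -45.97°

-25.5 dB, -46.0°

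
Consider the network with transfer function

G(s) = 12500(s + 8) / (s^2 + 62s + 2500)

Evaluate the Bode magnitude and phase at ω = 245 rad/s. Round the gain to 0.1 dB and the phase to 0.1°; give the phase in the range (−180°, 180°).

34.2 dB, -77.1°

At s = jω = j245:
zero (s+8): 8 + j245 → |·| = √(8²+245²) = √60089 ≈ 245.13, ∠ = arctan(245/8) ≈ 88.13°
quadratic: (j245)² + 62·j245 + 2500 = -57525 + j15190 → |·| ≈ 59497, ∠ ≈ 165.21°
|G| = 12500 · 245.13 / 59497 ≈ 51.5
Gain = 20 log₁₀(51.5) ≈ 34.24 dB
∠G = 88.13° − 165.21° = -77.08°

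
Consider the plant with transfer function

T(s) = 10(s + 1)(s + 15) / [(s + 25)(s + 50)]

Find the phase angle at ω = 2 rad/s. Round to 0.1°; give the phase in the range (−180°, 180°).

64.2°

At s = jω = j2:
zero (s+1): 1 + j2 → |·| = √(1²+2²) = √5 ≈ 2.2361, ∠ = arctan(2/1) ≈ 63.43°
zero (s+15): 15 + j2 → |·| = √(15²+2²) = √229 ≈ 15.133, ∠ = arctan(2/15) ≈ 7.59°
pole (s+25): 25 + j2 → |·| = √(25²+2²) = √629 ≈ 25.08, ∠ = arctan(2/25) ≈ 4.57°
pole (s+50): 50 + j2 → |·| = √(50²+2²) = √2504 ≈ 50.04, ∠ = arctan(2/50) ≈ 2.29°
∠T = 71.02° − 6.86° = 64.16°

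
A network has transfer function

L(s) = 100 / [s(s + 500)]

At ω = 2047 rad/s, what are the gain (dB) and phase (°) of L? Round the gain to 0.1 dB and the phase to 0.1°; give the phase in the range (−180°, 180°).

-92.7 dB, -166.3°

At s = jω = j2047:
pole (s+500): 500 + j2047 → |·| = √(500²+2047²) = √4440209 ≈ 2107.2, ∠ = arctan(2047/500) ≈ 76.27°
pole at origin: |s| = 2047, ∠ = 90.00° (in denominator)
|L| = 100 / 4.3134e+06 ≈ 2.3184e-05
Gain = 20 log₁₀(2.3184e-05) ≈ -92.70 dB
∠L = 0.00° − 166.27° = -166.27°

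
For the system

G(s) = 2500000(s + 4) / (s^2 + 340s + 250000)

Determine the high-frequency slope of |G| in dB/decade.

-20 dB/decade

Each pole contributes −20 dB/decade at high frequency; each zero contributes +20 dB/decade.
Net: 1 zero(s) − 2 pole(s) → -20 dB/decade.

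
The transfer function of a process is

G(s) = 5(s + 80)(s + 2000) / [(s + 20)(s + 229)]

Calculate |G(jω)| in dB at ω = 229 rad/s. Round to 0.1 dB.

At s = jω = j229:
zero (s+80): 80 + j229 → |·| = √(80²+229²) = √58841 ≈ 242.57, ∠ = arctan(229/80) ≈ 70.74°
zero (s+2000): 2000 + j229 → |·| = √(2000²+229²) = √4052441 ≈ 2013.1, ∠ = arctan(229/2000) ≈ 6.53°
pole (s+20): 20 + j229 → |·| = √(20²+229²) = √52841 ≈ 229.87, ∠ = arctan(229/20) ≈ 85.01°
pole (s+229): 229 + j229 → |·| = √(229²+229²) = √104882 ≈ 323.85, ∠ = arctan(229/229) ≈ 45.00°
|G| = 5 · 4.8832e+05 / 74443 ≈ 32.798
Gain = 20 log₁₀(32.798) ≈ 30.32 dB

30.3 dB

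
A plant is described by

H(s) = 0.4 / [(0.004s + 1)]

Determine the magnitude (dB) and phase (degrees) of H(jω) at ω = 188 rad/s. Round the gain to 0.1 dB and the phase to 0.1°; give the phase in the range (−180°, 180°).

-9.9 dB, -36.9°

At ω = 188 rad/s:
pole (1 + j188·0.004) = 1 + j0.752 → |·| ≈ 1.2512, ∠ ≈ 36.94°
|H| = 0.4 · 1 / (1.2512) ≈ 0.31969
Gain = 20 log₁₀(0.31969) ≈ -9.91 dB
∠H = (0°) − (36.94°) = -36.94°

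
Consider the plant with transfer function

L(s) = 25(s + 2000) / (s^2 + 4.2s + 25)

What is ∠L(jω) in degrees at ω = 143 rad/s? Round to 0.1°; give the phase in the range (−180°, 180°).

-174.2°

At s = jω = j143:
zero (s+2000): 2000 + j143 → |·| = √(2000²+143²) = √4020449 ≈ 2005.1, ∠ = arctan(143/2000) ≈ 4.09°
quadratic: (j143)² + 4.2·j143 + 25 = -20424 + j600.6 → |·| ≈ 20433, ∠ ≈ 178.32°
∠L = 4.09° − 178.32° = -174.23°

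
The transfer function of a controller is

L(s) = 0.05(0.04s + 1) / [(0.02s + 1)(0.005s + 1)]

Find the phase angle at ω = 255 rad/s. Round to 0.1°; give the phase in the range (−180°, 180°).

-46.4°

At ω = 255 rad/s:
zero (1 + j255·0.04) = 1 + j10.2 → |·| ≈ 10.249, ∠ ≈ 84.40°
pole (1 + j255·0.02) = 1 + j5.1 → |·| ≈ 5.1971, ∠ ≈ 78.91°
pole (1 + j255·0.005) = 1 + j1.275 → |·| ≈ 1.6204, ∠ ≈ 51.89°
∠L = (84.40°) − (78.91° + 51.89°) = -46.40°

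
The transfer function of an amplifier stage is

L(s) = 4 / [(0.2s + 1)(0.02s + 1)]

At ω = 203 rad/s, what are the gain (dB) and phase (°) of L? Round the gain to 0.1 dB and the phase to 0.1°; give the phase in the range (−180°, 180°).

-32.6 dB, -164.8°

At ω = 203 rad/s:
pole (1 + j203·0.2) = 1 + j40.6 → |·| ≈ 40.612, ∠ ≈ 88.59°
pole (1 + j203·0.02) = 1 + j4.06 → |·| ≈ 4.1813, ∠ ≈ 76.16°
|L| = 4 · 1 / (40.612 · 4.1813) ≈ 0.023556
Gain = 20 log₁₀(0.023556) ≈ -32.56 dB
∠L = (0°) − (88.59° + 76.16°) = -164.75°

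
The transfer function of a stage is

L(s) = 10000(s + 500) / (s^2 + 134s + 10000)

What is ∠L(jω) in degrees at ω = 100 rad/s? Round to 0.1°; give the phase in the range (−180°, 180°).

-78.7°

At s = jω = j100:
zero (s+500): 500 + j100 → |·| = √(500²+100²) = √260000 ≈ 509.9, ∠ = arctan(100/500) ≈ 11.31°
quadratic: (j100)² + 134·j100 + 10000 = 0 + j13400 → |·| ≈ 13400, ∠ ≈ 90.00°
∠L = 11.31° − 90.00° = -78.69°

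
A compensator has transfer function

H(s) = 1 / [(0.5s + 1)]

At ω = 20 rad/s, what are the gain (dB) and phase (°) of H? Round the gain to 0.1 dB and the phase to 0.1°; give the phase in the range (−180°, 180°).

At ω = 20 rad/s:
pole (1 + j20·0.5) = 1 + j10 → |·| ≈ 10.05, ∠ ≈ 84.29°
|H| = 1 · 1 / (10.05) ≈ 0.099502
Gain = 20 log₁₀(0.099502) ≈ -20.04 dB
∠H = (0°) − (84.29°) = -84.29°

-20.0 dB, -84.3°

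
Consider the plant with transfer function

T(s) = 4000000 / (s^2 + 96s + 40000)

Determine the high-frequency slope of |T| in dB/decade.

Each pole contributes −20 dB/decade at high frequency; each zero contributes +20 dB/decade.
Net: 0 zero(s) − 2 pole(s) → -40 dB/decade.

-40 dB/decade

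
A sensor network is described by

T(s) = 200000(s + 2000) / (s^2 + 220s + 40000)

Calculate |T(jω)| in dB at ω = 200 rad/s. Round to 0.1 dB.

At s = jω = j200:
zero (s+2000): 2000 + j200 → |·| = √(2000²+200²) = √4040000 ≈ 2010, ∠ = arctan(200/2000) ≈ 5.71°
quadratic: (j200)² + 220·j200 + 40000 = 0 + j44000 → |·| ≈ 44000, ∠ ≈ 90.00°
|T| = 200000 · 2010 / 44000 ≈ 9136.4
Gain = 20 log₁₀(9136.4) ≈ 79.22 dB

79.2 dB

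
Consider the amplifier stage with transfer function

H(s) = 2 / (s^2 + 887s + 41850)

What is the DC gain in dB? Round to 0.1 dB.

-86.4 dB

H(0) = 2 / 41850 ≈ 4.779e-05
20 log₁₀(4.779e-05) ≈ -86.41 dB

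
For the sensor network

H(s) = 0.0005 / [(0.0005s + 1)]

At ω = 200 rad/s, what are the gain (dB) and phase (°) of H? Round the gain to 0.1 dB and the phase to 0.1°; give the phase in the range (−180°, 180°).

At ω = 200 rad/s:
pole (1 + j200·0.0005) = 1 + j0.1 → |·| ≈ 1.005, ∠ ≈ 5.71°
|H| = 0.0005 · 1 / (1.005) ≈ 0.00049751
Gain = 20 log₁₀(0.00049751) ≈ -66.06 dB
∠H = (0°) − (5.71°) = -5.71°

-66.1 dB, -5.7°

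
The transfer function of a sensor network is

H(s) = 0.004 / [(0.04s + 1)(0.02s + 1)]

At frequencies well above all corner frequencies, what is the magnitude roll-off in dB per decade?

-40 dB/decade

Each pole contributes −20 dB/decade at high frequency; each zero contributes +20 dB/decade.
Net: 0 zero(s) − 2 pole(s) → -40 dB/decade.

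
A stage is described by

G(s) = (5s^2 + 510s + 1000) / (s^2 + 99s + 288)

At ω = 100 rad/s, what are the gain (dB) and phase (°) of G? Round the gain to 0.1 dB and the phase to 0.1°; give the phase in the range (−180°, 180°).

Substitute s = j100:
Numerator: 5(j100)^2 + 510(j100) + 1000 = -49000 + j51000
Denominator: (j100)^2 + 99(j100) + 288 = -9712 + j9900
|N| = √(49000² + 51000²) ≈ 70725, ∠N ≈ 133.85°
|D| = √(9712² + 9900²) ≈ 13868, ∠D ≈ 134.45°
|G| = 70725 / 13868 ≈ 5.0999
Gain = 20 log₁₀(5.0999) ≈ 14.15 dB
∠G = 133.85° − 134.45° = -0.60°

14.2 dB, -0.6°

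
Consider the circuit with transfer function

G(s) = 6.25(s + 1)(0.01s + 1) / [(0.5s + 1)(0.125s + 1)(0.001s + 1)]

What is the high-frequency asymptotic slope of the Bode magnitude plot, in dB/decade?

Each pole contributes −20 dB/decade at high frequency; each zero contributes +20 dB/decade.
Net: 2 zero(s) − 3 pole(s) → -20 dB/decade.

-20 dB/decade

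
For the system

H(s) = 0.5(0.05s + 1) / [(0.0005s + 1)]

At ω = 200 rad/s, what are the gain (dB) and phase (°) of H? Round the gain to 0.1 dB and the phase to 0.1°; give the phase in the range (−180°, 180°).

14.0 dB, 78.6°

At ω = 200 rad/s:
zero (1 + j200·0.05) = 1 + j10 → |·| ≈ 10.05, ∠ ≈ 84.29°
pole (1 + j200·0.0005) = 1 + j0.1 → |·| ≈ 1.005, ∠ ≈ 5.71°
|H| = 0.5 · 10.05 / (1.005) ≈ 5
Gain = 20 log₁₀(5) ≈ 13.98 dB
∠H = (84.29°) − (5.71°) = 78.58°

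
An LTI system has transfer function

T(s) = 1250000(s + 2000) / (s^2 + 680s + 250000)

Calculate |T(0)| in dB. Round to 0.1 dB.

T(0) = 1250000·2000 / 250000 = 10000
20 log₁₀(10000) ≈ 80.00 dB

80.0 dB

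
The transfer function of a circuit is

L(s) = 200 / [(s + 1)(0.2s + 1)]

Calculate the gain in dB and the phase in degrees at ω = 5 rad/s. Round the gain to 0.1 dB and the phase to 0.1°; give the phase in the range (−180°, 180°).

28.9 dB, -123.7°

At ω = 5 rad/s:
pole (1 + j5·1) = 1 + j5 → |·| ≈ 5.099, ∠ ≈ 78.69°
pole (1 + j5·0.2) = 1 + j1 → |·| ≈ 1.4142, ∠ ≈ 45.00°
|L| = 200 · 1 / (5.099 · 1.4142) ≈ 27.735
Gain = 20 log₁₀(27.735) ≈ 28.86 dB
∠L = (0°) − (78.69° + 45.00°) = -123.69°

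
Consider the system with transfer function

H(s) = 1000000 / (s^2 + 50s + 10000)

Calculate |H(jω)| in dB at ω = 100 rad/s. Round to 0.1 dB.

At s = jω = j100:
quadratic: (j100)² + 50·j100 + 10000 = 0 + j5000 → |·| ≈ 5000, ∠ ≈ 90.00°
|H| = 1000000 / 5000 ≈ 200
Gain = 20 log₁₀(200) ≈ 46.02 dB

46.0 dB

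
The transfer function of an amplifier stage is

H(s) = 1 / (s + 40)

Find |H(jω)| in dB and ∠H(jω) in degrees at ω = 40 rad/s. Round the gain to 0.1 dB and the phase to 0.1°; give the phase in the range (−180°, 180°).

-35.1 dB, -45.0°

At s = jω = j40:
pole (s+40): 40 + j40 → |·| = √(40²+40²) = √3200 ≈ 56.569, ∠ = arctan(40/40) ≈ 45.00°
|H| = 1 / 56.569 ≈ 0.017678
Gain = 20 log₁₀(0.017678) ≈ -35.05 dB
∠H = 0.00° − 45.00° = -45.00°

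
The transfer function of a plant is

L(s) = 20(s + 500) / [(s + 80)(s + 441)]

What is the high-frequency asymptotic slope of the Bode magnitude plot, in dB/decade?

-20 dB/decade

Each pole contributes −20 dB/decade at high frequency; each zero contributes +20 dB/decade.
Net: 1 zero(s) − 2 pole(s) → -20 dB/decade.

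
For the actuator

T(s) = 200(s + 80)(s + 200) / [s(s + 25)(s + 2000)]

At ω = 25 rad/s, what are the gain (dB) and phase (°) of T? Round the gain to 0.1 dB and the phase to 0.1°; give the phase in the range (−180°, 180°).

5.6 dB, -111.2°

At s = jω = j25:
zero (s+80): 80 + j25 → |·| = √(80²+25²) = √7025 ≈ 83.815, ∠ = arctan(25/80) ≈ 17.35°
zero (s+200): 200 + j25 → |·| = √(200²+25²) = √40625 ≈ 201.56, ∠ = arctan(25/200) ≈ 7.13°
pole (s+25): 25 + j25 → |·| = √(25²+25²) = √1250 ≈ 35.355, ∠ = arctan(25/25) ≈ 45.00°
pole (s+2000): 2000 + j25 → |·| = √(2000²+25²) = √4000625 ≈ 2000.2, ∠ = arctan(25/2000) ≈ 0.72°
pole at origin: |s| = 25, ∠ = 90.00° (in denominator)
|T| = 200 · 16894 / 1.7679e+06 ≈ 1.9112
Gain = 20 log₁₀(1.9112) ≈ 5.63 dB
∠T = 24.48° − 135.72° = -111.24°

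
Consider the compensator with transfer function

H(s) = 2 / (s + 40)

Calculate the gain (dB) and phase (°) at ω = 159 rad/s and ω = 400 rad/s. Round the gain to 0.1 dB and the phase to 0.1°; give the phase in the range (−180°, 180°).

ω = 159: -38.3 dB, -75.9°; ω = 400: -46.1 dB, -84.3°

At s = jω = j159:
pole (s+40): 40 + j159 → |·| = √(40²+159²) = √26881 ≈ 163.95, ∠ = arctan(159/40) ≈ 75.88°
|H| = 2 / 163.95 ≈ 0.012199
Gain = 20 log₁₀(0.012199) ≈ -38.27 dB
∠H = 0.00° − 75.88° = -75.88°

At s = jω = j400:
pole (s+40): 40 + j400 → |·| = √(40²+400²) = √161600 ≈ 402, ∠ = arctan(400/40) ≈ 84.29°
|H| = 2 / 402 ≈ 0.0049751
Gain = 20 log₁₀(0.0049751) ≈ -46.06 dB
∠H = 0.00° − 84.29° = -84.29°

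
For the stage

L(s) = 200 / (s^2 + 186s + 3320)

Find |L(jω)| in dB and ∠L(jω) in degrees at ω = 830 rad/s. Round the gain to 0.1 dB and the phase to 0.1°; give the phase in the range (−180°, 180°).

-70.9 dB, -167.3°

Substitute s = j830:
Numerator: 200 = 200 + j0
Denominator: (j830)^2 + 186(j830) + 3320 = -685580 + j154380
|N| = √(200² + 0²) ≈ 200, ∠N ≈ 0.00°
|D| = √(685580² + 154380²) ≈ 7.0275e+05, ∠D ≈ 167.31°
|L| = 200 / 7.0275e+05 ≈ 0.0002846
Gain = 20 log₁₀(0.0002846) ≈ -70.92 dB
∠L = 0.00° − 167.31° = -167.31°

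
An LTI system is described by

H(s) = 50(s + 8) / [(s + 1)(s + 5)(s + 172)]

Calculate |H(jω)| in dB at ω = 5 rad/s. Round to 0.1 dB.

At s = jω = j5:
zero (s+8): 8 + j5 → |·| = √(8²+5²) = √89 ≈ 9.434, ∠ = arctan(5/8) ≈ 32.01°
pole (s+1): 1 + j5 → |·| = √(1²+5²) = √26 ≈ 5.099, ∠ = arctan(5/1) ≈ 78.69°
pole (s+5): 5 + j5 → |·| = √(5²+5²) = √50 ≈ 7.0711, ∠ = arctan(5/5) ≈ 45.00°
pole (s+172): 172 + j5 → |·| = √(172²+5²) = √29609 ≈ 172.07, ∠ = arctan(5/172) ≈ 1.67°
|H| = 50 · 9.434 / 6204.1 ≈ 0.07603
Gain = 20 log₁₀(0.07603) ≈ -22.38 dB

-22.4 dB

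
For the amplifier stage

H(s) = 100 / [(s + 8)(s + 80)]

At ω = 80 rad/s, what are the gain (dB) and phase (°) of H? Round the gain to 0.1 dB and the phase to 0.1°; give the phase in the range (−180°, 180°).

At s = jω = j80:
pole (s+8): 8 + j80 → |·| = √(8²+80²) = √6464 ≈ 80.399, ∠ = arctan(80/8) ≈ 84.29°
pole (s+80): 80 + j80 → |·| = √(80²+80²) = √12800 ≈ 113.14, ∠ = arctan(80/80) ≈ 45.00°
|H| = 100 / 9096.3 ≈ 0.010993
Gain = 20 log₁₀(0.010993) ≈ -39.18 dB
∠H = 0.00° − 129.29° = -129.29°

-39.2 dB, -129.3°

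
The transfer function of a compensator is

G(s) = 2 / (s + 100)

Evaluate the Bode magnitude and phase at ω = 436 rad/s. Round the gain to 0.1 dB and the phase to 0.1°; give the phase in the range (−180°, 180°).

-47.0 dB, -77.1°

Substitute s = j436:
Numerator: 2 = 2 + j0
Denominator: (j436) + 100 = 100 + j436
|N| = √(2² + 0²) ≈ 2, ∠N ≈ 0.00°
|D| = √(100² + 436²) ≈ 447.32, ∠D ≈ 77.08°
|G| = 2 / 447.32 ≈ 0.0044711
Gain = 20 log₁₀(0.0044711) ≈ -46.99 dB
∠G = 0.00° − 77.08° = -77.08°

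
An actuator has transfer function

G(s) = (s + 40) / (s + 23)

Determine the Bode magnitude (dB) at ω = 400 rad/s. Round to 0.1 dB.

At s = jω = j400:
zero (s+40): 40 + j400 → |·| = √(40²+400²) = √161600 ≈ 402, ∠ = arctan(400/40) ≈ 84.29°
pole (s+23): 23 + j400 → |·| = √(23²+400²) = √160529 ≈ 400.66, ∠ = arctan(400/23) ≈ 86.71°
|G| = 1 · 402 / 400.66 ≈ 1.0033
Gain = 20 log₁₀(1.0033) ≈ 0.03 dB

0.0 dB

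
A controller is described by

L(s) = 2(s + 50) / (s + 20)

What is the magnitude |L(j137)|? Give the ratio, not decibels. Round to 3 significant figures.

At s = jω = j137:
zero (s+50): 50 + j137 → |·| = √(50²+137²) = √21269 ≈ 145.84, ∠ = arctan(137/50) ≈ 69.95°
pole (s+20): 20 + j137 → |·| = √(20²+137²) = √19169 ≈ 138.45, ∠ = arctan(137/20) ≈ 81.69°
|L| = 2 · 145.84 / 138.45 ≈ 2.1068

2.11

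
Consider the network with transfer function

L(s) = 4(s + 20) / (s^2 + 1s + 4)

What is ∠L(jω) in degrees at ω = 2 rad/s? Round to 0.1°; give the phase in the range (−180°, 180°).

At s = jω = j2:
zero (s+20): 20 + j2 → |·| = √(20²+2²) = √404 ≈ 20.1, ∠ = arctan(2/20) ≈ 5.71°
quadratic: (j2)² + 1·j2 + 4 = 0 + j2 → |·| ≈ 2, ∠ ≈ 90.00°
∠L = 5.71° − 90.00° = -84.29°

-84.3°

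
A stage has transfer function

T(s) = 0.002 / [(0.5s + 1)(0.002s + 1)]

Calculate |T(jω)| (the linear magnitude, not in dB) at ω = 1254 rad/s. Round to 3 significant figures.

At ω = 1254 rad/s:
pole (1 + j1254·0.5) = 1 + j627 → |·| ≈ 627, ∠ ≈ 89.91°
pole (1 + j1254·0.002) = 1 + j2.508 → |·| ≈ 2.7, ∠ ≈ 68.26°
|T| = 0.002 · 1 / (627 · 2.7) ≈ 1.1814e-06

1.18e-06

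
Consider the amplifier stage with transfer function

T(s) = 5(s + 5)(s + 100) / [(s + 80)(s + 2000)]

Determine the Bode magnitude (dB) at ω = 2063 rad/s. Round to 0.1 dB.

11.1 dB

At s = jω = j2063:
zero (s+5): 5 + j2063 → |·| = √(5²+2063²) = √4255994 ≈ 2063, ∠ = arctan(2063/5) ≈ 89.86°
zero (s+100): 100 + j2063 → |·| = √(100²+2063²) = √4265969 ≈ 2065.4, ∠ = arctan(2063/100) ≈ 87.22°
pole (s+80): 80 + j2063 → |·| = √(80²+2063²) = √4262369 ≈ 2064.6, ∠ = arctan(2063/80) ≈ 87.78°
pole (s+2000): 2000 + j2063 → |·| = √(2000²+2063²) = √8255969 ≈ 2873.3, ∠ = arctan(2063/2000) ≈ 45.89°
|T| = 5 · 4.2609e+06 / 5.9322e+06 ≈ 3.5913
Gain = 20 log₁₀(3.5913) ≈ 11.11 dB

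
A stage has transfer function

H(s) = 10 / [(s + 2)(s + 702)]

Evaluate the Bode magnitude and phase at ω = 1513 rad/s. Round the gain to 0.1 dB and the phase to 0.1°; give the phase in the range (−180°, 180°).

-108.0 dB, -155.0°

At s = jω = j1513:
pole (s+2): 2 + j1513 → |·| = √(2²+1513²) = √2289173 ≈ 1513, ∠ = arctan(1513/2) ≈ 89.92°
pole (s+702): 702 + j1513 → |·| = √(702²+1513²) = √2781973 ≈ 1667.9, ∠ = arctan(1513/702) ≈ 65.11°
|H| = 10 / 2.5235e+06 ≈ 3.9628e-06
Gain = 20 log₁₀(3.9628e-06) ≈ -108.04 dB
∠H = 0.00° − 155.03° = -155.03°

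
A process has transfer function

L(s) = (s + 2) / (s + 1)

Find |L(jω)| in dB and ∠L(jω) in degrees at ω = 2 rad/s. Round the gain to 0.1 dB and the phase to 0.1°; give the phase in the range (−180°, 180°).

2.0 dB, -18.4°

At s = jω = j2:
zero (s+2): 2 + j2 → |·| = √(2²+2²) = √8 ≈ 2.8284, ∠ = arctan(2/2) ≈ 45.00°
pole (s+1): 1 + j2 → |·| = √(1²+2²) = √5 ≈ 2.2361, ∠ = arctan(2/1) ≈ 63.43°
|L| = 1 · 2.8284 / 2.2361 ≈ 1.2649
Gain = 20 log₁₀(1.2649) ≈ 2.04 dB
∠L = 45.00° − 63.43° = -18.43°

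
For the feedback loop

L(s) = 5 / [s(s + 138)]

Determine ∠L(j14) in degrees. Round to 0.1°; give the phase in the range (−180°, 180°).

-95.8°

At s = jω = j14:
pole (s+138): 138 + j14 → |·| = √(138²+14²) = √19240 ≈ 138.71, ∠ = arctan(14/138) ≈ 5.79°
pole at origin: |s| = 14, ∠ = 90.00° (in denominator)
∠L = 0.00° − 95.79° = -95.79°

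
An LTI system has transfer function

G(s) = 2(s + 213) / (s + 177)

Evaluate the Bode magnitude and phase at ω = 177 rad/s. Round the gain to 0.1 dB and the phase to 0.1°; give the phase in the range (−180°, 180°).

At s = jω = j177:
zero (s+213): 213 + j177 → |·| = √(213²+177²) = √76698 ≈ 276.94, ∠ = arctan(177/213) ≈ 39.73°
pole (s+177): 177 + j177 → |·| = √(177²+177²) = √62658 ≈ 250.32, ∠ = arctan(177/177) ≈ 45.00°
|G| = 2 · 276.94 / 250.32 ≈ 2.2127
Gain = 20 log₁₀(2.2127) ≈ 6.90 dB
∠G = 39.73° − 45.00° = -5.27°

6.9 dB, -5.3°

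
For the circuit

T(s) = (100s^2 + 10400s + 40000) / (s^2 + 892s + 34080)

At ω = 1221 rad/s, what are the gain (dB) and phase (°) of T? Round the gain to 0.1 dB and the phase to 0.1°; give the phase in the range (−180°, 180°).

38.3 dB, 31.9°

Substitute s = j1221:
Numerator: 100(j1221)^2 + 10400(j1221) + 40000 = -149044100 + j12698400
Denominator: (j1221)^2 + 892(j1221) + 34080 = -1456761 + j1089132
|N| = √(149044100² + 12698400²) ≈ 1.4958e+08, ∠N ≈ 175.13°
|D| = √(1456761² + 1089132²) ≈ 1.8189e+06, ∠D ≈ 143.22°
|T| = 1.4958e+08 / 1.8189e+06 ≈ 82.237
Gain = 20 log₁₀(82.237) ≈ 38.30 dB
∠T = 175.13° − 143.22° = 31.91°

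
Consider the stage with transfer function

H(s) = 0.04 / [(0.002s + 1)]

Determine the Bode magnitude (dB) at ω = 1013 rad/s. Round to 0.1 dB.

-35.0 dB

At ω = 1013 rad/s:
pole (1 + j1013·0.002) = 1 + j2.026 → |·| ≈ 2.2594, ∠ ≈ 63.73°
|H| = 0.04 · 1 / (2.2594) ≈ 0.017704
Gain = 20 log₁₀(0.017704) ≈ -35.04 dB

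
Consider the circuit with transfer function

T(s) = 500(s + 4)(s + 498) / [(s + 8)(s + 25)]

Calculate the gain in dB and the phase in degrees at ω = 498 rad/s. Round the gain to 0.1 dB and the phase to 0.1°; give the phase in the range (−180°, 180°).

57.0 dB, -41.7°

At s = jω = j498:
zero (s+4): 4 + j498 → |·| = √(4²+498²) = √248020 ≈ 498.02, ∠ = arctan(498/4) ≈ 89.54°
zero (s+498): 498 + j498 → |·| = √(498²+498²) = √496008 ≈ 704.28, ∠ = arctan(498/498) ≈ 45.00°
pole (s+8): 8 + j498 → |·| = √(8²+498²) = √248068 ≈ 498.06, ∠ = arctan(498/8) ≈ 89.08°
pole (s+25): 25 + j498 → |·| = √(25²+498²) = √248629 ≈ 498.63, ∠ = arctan(498/25) ≈ 87.13°
|T| = 500 · 3.5075e+05 / 2.4835e+05 ≈ 706.16
Gain = 20 log₁₀(706.16) ≈ 56.98 dB
∠T = 134.54° − 176.21° = -41.67°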